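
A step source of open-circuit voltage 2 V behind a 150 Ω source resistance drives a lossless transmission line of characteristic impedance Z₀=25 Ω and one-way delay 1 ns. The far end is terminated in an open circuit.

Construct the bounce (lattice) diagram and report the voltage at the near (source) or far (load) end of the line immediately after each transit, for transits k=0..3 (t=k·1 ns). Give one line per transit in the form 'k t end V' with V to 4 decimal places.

Γ_L=1.000000, Γ_S=0.714286; launch V₁=2·25/175=0.285714
k=0 src: V=0.2857
k=1 load: inc=0.285714, refl=0.285714·1.000000=0.2857; V=0.000000+0.285714+0.285714=0.5714
k=2 src: inc=0.285714, refl=0.285714·0.714286=0.2041; V=0.285714+0.285714+0.204082=0.7755
k=3 load: inc=0.204082, refl=0.204082·1.000000=0.2041; V=0.571429+0.204082+0.204082=0.9796

0 0 source 0.2857
1 1 load 0.5714
2 2 source 0.7755
3 3 load 0.9796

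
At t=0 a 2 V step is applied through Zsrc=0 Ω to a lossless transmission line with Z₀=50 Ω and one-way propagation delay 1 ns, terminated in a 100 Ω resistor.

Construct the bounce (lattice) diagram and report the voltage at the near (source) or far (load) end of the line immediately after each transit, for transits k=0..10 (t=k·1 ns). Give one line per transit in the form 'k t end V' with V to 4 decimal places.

0 0 source 2.0000
1 1 load 2.6667
2 2 source 2.0000
3 3 load 1.7778
4 4 source 2.0000
5 5 load 2.0741
6 6 source 2.0000
7 7 load 1.9753
8 8 source 2.0000
9 9 load 2.0082
10 10 source 2.0000

Γ_L=0.333333, Γ_S=-1.000000; launch V₁=2·50/50=2.000000
k=0 src: V=2.0000
k=1 load: inc=2.000000, refl=2.000000·0.333333=0.6667; V=0.000000+2.000000+0.666667=2.6667
k=2 src: inc=0.666667, refl=0.666667·-1.000000=-0.6667; V=2.000000+0.666667+-0.666667=2.0000
k=3 load: inc=-0.666667, refl=-0.666667·0.333333=-0.2222; V=2.666667+-0.666667+-0.222222=1.7778
k=4 src: inc=-0.222222, refl=-0.222222·-1.000000=0.2222; V=2.000000+-0.222222+0.222222=2.0000
k=5 load: inc=0.222222, refl=0.222222·0.333333=0.0741; V=1.777778+0.222222+0.074074=2.0741
k=6 src: inc=0.074074, refl=0.074074·-1.000000=-0.0741; V=2.000000+0.074074+-0.074074=2.0000
k=7 load: inc=-0.074074, refl=-0.074074·0.333333=-0.0247; V=2.074074+-0.074074+-0.024691=1.9753
k=8 src: inc=-0.024691, refl=-0.024691·-1.000000=0.0247; V=2.000000+-0.024691+0.024691=2.0000
k=9 load: inc=0.024691, refl=0.024691·0.333333=0.0082; V=1.975309+0.024691+0.008230=2.0082
k=10 src: inc=0.008230, refl=0.008230·-1.000000=-0.0082; V=2.000000+0.008230+-0.008230=2.0000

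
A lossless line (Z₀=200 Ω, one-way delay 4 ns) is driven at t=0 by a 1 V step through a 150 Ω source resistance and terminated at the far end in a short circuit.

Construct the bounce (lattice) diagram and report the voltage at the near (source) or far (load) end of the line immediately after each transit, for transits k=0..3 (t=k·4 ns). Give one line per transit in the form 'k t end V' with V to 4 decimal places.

0 0 source 0.5714
1 4 load 0.0000
2 8 source 0.0816
3 12 load 0.0000

Γ_L=-1.000000, Γ_S=-0.142857; launch V₁=1·200/350=0.571429
k=0 src: V=0.5714
k=1 load: inc=0.571429, refl=0.571429·-1.000000=-0.5714; V=0.000000+0.571429+-0.571429=0.0000
k=2 src: inc=-0.571429, refl=-0.571429·-0.142857=0.0816; V=0.571429+-0.571429+0.081633=0.0816
k=3 load: inc=0.081633, refl=0.081633·-1.000000=-0.0816; V=0.000000+0.081633+-0.081633=0.0000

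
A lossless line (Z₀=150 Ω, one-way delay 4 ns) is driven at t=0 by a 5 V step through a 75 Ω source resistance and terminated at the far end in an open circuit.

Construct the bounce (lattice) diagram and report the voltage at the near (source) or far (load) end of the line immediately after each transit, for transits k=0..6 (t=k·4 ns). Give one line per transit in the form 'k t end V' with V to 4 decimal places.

0 0 source 3.3333
1 4 load 6.6667
2 8 source 5.5556
3 12 load 4.4444
4 16 source 4.8148
5 20 load 5.1852
6 24 source 5.0617

Γ_L=1.000000, Γ_S=-0.333333; launch V₁=5·150/225=3.333333
k=0 src: V=3.3333
k=1 load: inc=3.333333, refl=3.333333·1.000000=3.3333; V=0.000000+3.333333+3.333333=6.6667
k=2 src: inc=3.333333, refl=3.333333·-0.333333=-1.1111; V=3.333333+3.333333+-1.111111=5.5556
k=3 load: inc=-1.111111, refl=-1.111111·1.000000=-1.1111; V=6.666667+-1.111111+-1.111111=4.4444
k=4 src: inc=-1.111111, refl=-1.111111·-0.333333=0.3704; V=5.555556+-1.111111+0.370370=4.8148
k=5 load: inc=0.370370, refl=0.370370·1.000000=0.3704; V=4.444444+0.370370+0.370370=5.1852
k=6 src: inc=0.370370, refl=0.370370·-0.333333=-0.1235; V=4.814815+0.370370+-0.123457=5.0617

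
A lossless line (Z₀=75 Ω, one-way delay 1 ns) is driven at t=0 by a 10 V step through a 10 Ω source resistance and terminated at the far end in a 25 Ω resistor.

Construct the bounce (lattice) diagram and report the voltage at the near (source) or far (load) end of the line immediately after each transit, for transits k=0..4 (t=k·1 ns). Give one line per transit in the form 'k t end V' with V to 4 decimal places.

Γ_L=-0.500000, Γ_S=-0.764706; launch V₁=10·75/85=8.823529
k=0 src: V=8.8235
k=1 load: inc=8.823529, refl=8.823529·-0.500000=-4.4118; V=0.000000+8.823529+-4.411765=4.4118
k=2 src: inc=-4.411765, refl=-4.411765·-0.764706=3.3737; V=8.823529+-4.411765+3.373702=7.7855
k=3 load: inc=3.373702, refl=3.373702·-0.500000=-1.6869; V=4.411765+3.373702+-1.686851=6.0986
k=4 src: inc=-1.686851, refl=-1.686851·-0.764706=1.2899; V=7.785467+-1.686851+1.289945=7.3886

0 0 source 8.8235
1 1 load 4.4118
2 2 source 7.7855
3 3 load 6.0986
4 4 source 7.3886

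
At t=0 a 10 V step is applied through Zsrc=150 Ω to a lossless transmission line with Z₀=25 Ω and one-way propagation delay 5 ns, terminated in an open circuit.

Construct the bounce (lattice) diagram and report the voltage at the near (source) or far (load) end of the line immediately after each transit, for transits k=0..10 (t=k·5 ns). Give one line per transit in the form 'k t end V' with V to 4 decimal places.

0 0 source 1.4286
1 5 load 2.8571
2 10 source 3.8776
3 15 load 4.8980
4 20 source 5.6268
5 25 load 6.3557
6 30 source 6.8763
7 35 load 7.3969
8 40 source 7.7688
9 45 load 8.1407
10 50 source 8.4063

Γ_L=1.000000, Γ_S=0.714286; launch V₁=10·25/175=1.428571
k=0 src: V=1.4286
k=1 load: inc=1.428571, refl=1.428571·1.000000=1.4286; V=0.000000+1.428571+1.428571=2.8571
k=2 src: inc=1.428571, refl=1.428571·0.714286=1.0204; V=1.428571+1.428571+1.020408=3.8776
k=3 load: inc=1.020408, refl=1.020408·1.000000=1.0204; V=2.857143+1.020408+1.020408=4.8980
k=4 src: inc=1.020408, refl=1.020408·0.714286=0.7289; V=3.877551+1.020408+0.728863=5.6268
k=5 load: inc=0.728863, refl=0.728863·1.000000=0.7289; V=4.897959+0.728863+0.728863=6.3557
k=6 src: inc=0.728863, refl=0.728863·0.714286=0.5206; V=5.626822+0.728863+0.520616=6.8763
k=7 load: inc=0.520616, refl=0.520616·1.000000=0.5206; V=6.355685+0.520616+0.520616=7.3969
k=8 src: inc=0.520616, refl=0.520616·0.714286=0.3719; V=6.876302+0.520616+0.371869=7.7688
k=9 load: inc=0.371869, refl=0.371869·1.000000=0.3719; V=7.396918+0.371869+0.371869=8.1407
k=10 src: inc=0.371869, refl=0.371869·0.714286=0.2656; V=7.768787+0.371869+0.265621=8.4063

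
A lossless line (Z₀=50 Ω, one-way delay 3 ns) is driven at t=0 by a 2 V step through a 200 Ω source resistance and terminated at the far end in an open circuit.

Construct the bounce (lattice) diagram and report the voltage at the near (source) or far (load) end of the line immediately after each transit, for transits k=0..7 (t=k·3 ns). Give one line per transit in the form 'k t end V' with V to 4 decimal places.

0 0 source 0.4000
1 3 load 0.8000
2 6 source 1.0400
3 9 load 1.2800
4 12 source 1.4240
5 15 load 1.5680
6 18 source 1.6544
7 21 load 1.7408

Γ_L=1.000000, Γ_S=0.600000; launch V₁=2·50/250=0.400000
k=0 src: V=0.4000
k=1 load: inc=0.400000, refl=0.400000·1.000000=0.4000; V=0.000000+0.400000+0.400000=0.8000
k=2 src: inc=0.400000, refl=0.400000·0.600000=0.2400; V=0.400000+0.400000+0.240000=1.0400
k=3 load: inc=0.240000, refl=0.240000·1.000000=0.2400; V=0.800000+0.240000+0.240000=1.2800
k=4 src: inc=0.240000, refl=0.240000·0.600000=0.1440; V=1.040000+0.240000+0.144000=1.4240
k=5 load: inc=0.144000, refl=0.144000·1.000000=0.1440; V=1.280000+0.144000+0.144000=1.5680
k=6 src: inc=0.144000, refl=0.144000·0.600000=0.0864; V=1.424000+0.144000+0.086400=1.6544
k=7 load: inc=0.086400, refl=0.086400·1.000000=0.0864; V=1.568000+0.086400+0.086400=1.7408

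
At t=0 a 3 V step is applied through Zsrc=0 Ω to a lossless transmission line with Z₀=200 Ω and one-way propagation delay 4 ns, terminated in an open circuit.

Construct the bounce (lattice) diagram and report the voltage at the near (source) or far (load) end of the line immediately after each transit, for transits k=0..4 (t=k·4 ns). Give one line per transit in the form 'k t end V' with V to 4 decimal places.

0 0 source 3.0000
1 4 load 6.0000
2 8 source 3.0000
3 12 load 0.0000
4 16 source 3.0000

Γ_L=1.000000, Γ_S=-1.000000; launch V₁=3·200/200=3.000000
k=0 src: V=3.0000
k=1 load: inc=3.000000, refl=3.000000·1.000000=3.0000; V=0.000000+3.000000+3.000000=6.0000
k=2 src: inc=3.000000, refl=3.000000·-1.000000=-3.0000; V=3.000000+3.000000+-3.000000=3.0000
k=3 load: inc=-3.000000, refl=-3.000000·1.000000=-3.0000; V=6.000000+-3.000000+-3.000000=0.0000
k=4 src: inc=-3.000000, refl=-3.000000·-1.000000=3.0000; V=3.000000+-3.000000+3.000000=3.0000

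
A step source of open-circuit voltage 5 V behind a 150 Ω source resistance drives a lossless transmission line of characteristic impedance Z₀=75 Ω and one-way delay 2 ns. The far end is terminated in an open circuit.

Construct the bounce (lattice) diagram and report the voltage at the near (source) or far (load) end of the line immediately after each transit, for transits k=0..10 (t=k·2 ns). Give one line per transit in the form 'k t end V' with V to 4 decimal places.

0 0 source 1.6667
1 2 load 3.3333
2 4 source 3.8889
3 6 load 4.4444
4 8 source 4.6296
5 10 load 4.8148
6 12 source 4.8765
7 14 load 4.9383
8 16 source 4.9588
9 18 load 4.9794
10 20 source 4.9863

Γ_L=1.000000, Γ_S=0.333333; launch V₁=5·75/225=1.666667
k=0 src: V=1.6667
k=1 load: inc=1.666667, refl=1.666667·1.000000=1.6667; V=0.000000+1.666667+1.666667=3.3333
k=2 src: inc=1.666667, refl=1.666667·0.333333=0.5556; V=1.666667+1.666667+0.555556=3.8889
k=3 load: inc=0.555556, refl=0.555556·1.000000=0.5556; V=3.333333+0.555556+0.555556=4.4444
k=4 src: inc=0.555556, refl=0.555556·0.333333=0.1852; V=3.888889+0.555556+0.185185=4.6296
k=5 load: inc=0.185185, refl=0.185185·1.000000=0.1852; V=4.444444+0.185185+0.185185=4.8148
k=6 src: inc=0.185185, refl=0.185185·0.333333=0.0617; V=4.629630+0.185185+0.061728=4.8765
k=7 load: inc=0.061728, refl=0.061728·1.000000=0.0617; V=4.814815+0.061728+0.061728=4.9383
k=8 src: inc=0.061728, refl=0.061728·0.333333=0.0206; V=4.876543+0.061728+0.020576=4.9588
k=9 load: inc=0.020576, refl=0.020576·1.000000=0.0206; V=4.938272+0.020576+0.020576=4.9794
k=10 src: inc=0.020576, refl=0.020576·0.333333=0.0069; V=4.958848+0.020576+0.006859=4.9863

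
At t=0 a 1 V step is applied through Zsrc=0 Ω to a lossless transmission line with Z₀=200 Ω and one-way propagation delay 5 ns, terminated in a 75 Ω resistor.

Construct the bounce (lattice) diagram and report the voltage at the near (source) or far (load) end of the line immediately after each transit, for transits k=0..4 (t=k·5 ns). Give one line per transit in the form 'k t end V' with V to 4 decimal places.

0 0 source 1.0000
1 5 load 0.5455
2 10 source 1.0000
3 15 load 0.7934
4 20 source 1.0000

Γ_L=-0.454545, Γ_S=-1.000000; launch V₁=1·200/200=1.000000
k=0 src: V=1.0000
k=1 load: inc=1.000000, refl=1.000000·-0.454545=-0.4545; V=0.000000+1.000000+-0.454545=0.5455
k=2 src: inc=-0.454545, refl=-0.454545·-1.000000=0.4545; V=1.000000+-0.454545+0.454545=1.0000
k=3 load: inc=0.454545, refl=0.454545·-0.454545=-0.2066; V=0.545455+0.454545+-0.206612=0.7934
k=4 src: inc=-0.206612, refl=-0.206612·-1.000000=0.2066; V=1.000000+-0.206612+0.206612=1.0000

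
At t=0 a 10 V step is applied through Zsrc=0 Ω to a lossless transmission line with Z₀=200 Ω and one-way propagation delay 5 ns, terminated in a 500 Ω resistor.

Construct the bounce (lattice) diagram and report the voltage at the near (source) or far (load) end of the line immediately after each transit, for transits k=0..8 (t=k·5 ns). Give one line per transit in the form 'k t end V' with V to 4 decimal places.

0 0 source 10.0000
1 5 load 14.2857
2 10 source 10.0000
3 15 load 8.1633
4 20 source 10.0000
5 25 load 10.7872
6 30 source 10.0000
7 35 load 9.6626
8 40 source 10.0000

Γ_L=0.428571, Γ_S=-1.000000; launch V₁=10·200/200=10.000000
k=0 src: V=10.0000
k=1 load: inc=10.000000, refl=10.000000·0.428571=4.2857; V=0.000000+10.000000+4.285714=14.2857
k=2 src: inc=4.285714, refl=4.285714·-1.000000=-4.2857; V=10.000000+4.285714+-4.285714=10.0000
k=3 load: inc=-4.285714, refl=-4.285714·0.428571=-1.8367; V=14.285714+-4.285714+-1.836735=8.1633
k=4 src: inc=-1.836735, refl=-1.836735·-1.000000=1.8367; V=10.000000+-1.836735+1.836735=10.0000
k=5 load: inc=1.836735, refl=1.836735·0.428571=0.7872; V=8.163265+1.836735+0.787172=10.7872
k=6 src: inc=0.787172, refl=0.787172·-1.000000=-0.7872; V=10.000000+0.787172+-0.787172=10.0000
k=7 load: inc=-0.787172, refl=-0.787172·0.428571=-0.3374; V=10.787172+-0.787172+-0.337359=9.6626
k=8 src: inc=-0.337359, refl=-0.337359·-1.000000=0.3374; V=10.000000+-0.337359+0.337359=10.0000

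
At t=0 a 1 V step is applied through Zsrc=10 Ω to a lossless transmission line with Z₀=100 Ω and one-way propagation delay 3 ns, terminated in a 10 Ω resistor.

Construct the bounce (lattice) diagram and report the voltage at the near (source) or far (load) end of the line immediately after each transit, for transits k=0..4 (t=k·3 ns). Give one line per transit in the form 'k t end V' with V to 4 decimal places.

Γ_L=-0.818182, Γ_S=-0.818182; launch V₁=1·100/110=0.909091
k=0 src: V=0.9091
k=1 load: inc=0.909091, refl=0.909091·-0.818182=-0.7438; V=0.000000+0.909091+-0.743802=0.1653
k=2 src: inc=-0.743802, refl=-0.743802·-0.818182=0.6086; V=0.909091+-0.743802+0.608565=0.7739
k=3 load: inc=0.608565, refl=0.608565·-0.818182=-0.4979; V=0.165289+0.608565+-0.497917=0.2759
k=4 src: inc=-0.497917, refl=-0.497917·-0.818182=0.4074; V=0.773854+-0.497917+0.407386=0.6833

0 0 source 0.9091
1 3 load 0.1653
2 6 source 0.7739
3 9 load 0.2759
4 12 source 0.6833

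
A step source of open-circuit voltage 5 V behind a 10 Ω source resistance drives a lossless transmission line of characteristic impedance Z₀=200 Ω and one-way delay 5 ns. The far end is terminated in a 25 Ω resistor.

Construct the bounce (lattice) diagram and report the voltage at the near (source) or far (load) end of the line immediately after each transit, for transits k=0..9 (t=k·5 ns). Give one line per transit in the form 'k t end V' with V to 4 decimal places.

Γ_L=-0.777778, Γ_S=-0.904762; launch V₁=5·200/210=4.761905
k=0 src: V=4.7619
k=1 load: inc=4.761905, refl=4.761905·-0.777778=-3.7037; V=0.000000+4.761905+-3.703704=1.0582
k=2 src: inc=-3.703704, refl=-3.703704·-0.904762=3.3510; V=4.761905+-3.703704+3.350970=4.4092
k=3 load: inc=3.350970, refl=3.350970·-0.777778=-2.6063; V=1.058201+3.350970+-2.606310=1.8029
k=4 src: inc=-2.606310, refl=-2.606310·-0.904762=2.3581; V=4.409171+-2.606310+2.358090=4.1610
k=5 load: inc=2.358090, refl=2.358090·-0.777778=-1.8341; V=1.802861+2.358090+-1.834070=2.3269
k=6 src: inc=-1.834070, refl=-1.834070·-0.904762=1.6594; V=4.160951+-1.834070+1.659397=3.9863
k=7 load: inc=1.659397, refl=1.659397·-0.777778=-1.2906; V=2.326881+1.659397+-1.290642=2.6956
k=8 src: inc=-1.290642, refl=-1.290642·-0.904762=1.1677; V=3.986278+-1.290642+1.167724=3.8634
k=9 load: inc=1.167724, refl=1.167724·-0.777778=-0.9082; V=2.695636+1.167724+-0.908229=2.9551

0 0 source 4.7619
1 5 load 1.0582
2 10 source 4.4092
3 15 load 1.8029
4 20 source 4.1610
5 25 load 2.3269
6 30 source 3.9863
7 35 load 2.6956
8 40 source 3.8634
9 45 load 2.9551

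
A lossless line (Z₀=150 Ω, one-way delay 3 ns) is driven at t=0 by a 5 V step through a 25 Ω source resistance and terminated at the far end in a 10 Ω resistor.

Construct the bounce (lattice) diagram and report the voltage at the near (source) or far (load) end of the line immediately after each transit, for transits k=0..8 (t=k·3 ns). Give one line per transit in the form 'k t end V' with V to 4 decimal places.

Γ_L=-0.875000, Γ_S=-0.714286; launch V₁=5·150/175=4.285714
k=0 src: V=4.2857
k=1 load: inc=4.285714, refl=4.285714·-0.875000=-3.7500; V=0.000000+4.285714+-3.750000=0.5357
k=2 src: inc=-3.750000, refl=-3.750000·-0.714286=2.6786; V=4.285714+-3.750000+2.678571=3.2143
k=3 load: inc=2.678571, refl=2.678571·-0.875000=-2.3438; V=0.535714+2.678571+-2.343750=0.8705
k=4 src: inc=-2.343750, refl=-2.343750·-0.714286=1.6741; V=3.214286+-2.343750+1.674107=2.5446
k=5 load: inc=1.674107, refl=1.674107·-0.875000=-1.4648; V=0.870536+1.674107+-1.464844=1.0798
k=6 src: inc=-1.464844, refl=-1.464844·-0.714286=1.0463; V=2.544643+-1.464844+1.046317=2.1261
k=7 load: inc=1.046317, refl=1.046317·-0.875000=-0.9155; V=1.079799+1.046317+-0.915527=1.2106
k=8 src: inc=-0.915527, refl=-0.915527·-0.714286=0.6539; V=2.126116+-0.915527+0.653948=1.8645

0 0 source 4.2857
1 3 load 0.5357
2 6 source 3.2143
3 9 load 0.8705
4 12 source 2.5446
5 15 load 1.0798
6 18 source 2.1261
7 21 load 1.2106
8 24 source 1.8645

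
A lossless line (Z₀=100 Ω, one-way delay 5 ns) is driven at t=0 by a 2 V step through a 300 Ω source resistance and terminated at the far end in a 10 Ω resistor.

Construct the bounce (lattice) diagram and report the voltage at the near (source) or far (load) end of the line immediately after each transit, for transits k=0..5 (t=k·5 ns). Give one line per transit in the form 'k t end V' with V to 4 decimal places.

0 0 source 0.5000
1 5 load 0.0909
2 10 source -0.1136
3 15 load 0.0537
4 20 source 0.1374
5 25 load 0.0689

Γ_L=-0.818182, Γ_S=0.500000; launch V₁=2·100/400=0.500000
k=0 src: V=0.5000
k=1 load: inc=0.500000, refl=0.500000·-0.818182=-0.4091; V=0.000000+0.500000+-0.409091=0.0909
k=2 src: inc=-0.409091, refl=-0.409091·0.500000=-0.2045; V=0.500000+-0.409091+-0.204545=-0.1136
k=3 load: inc=-0.204545, refl=-0.204545·-0.818182=0.1674; V=0.090909+-0.204545+0.167355=0.0537
k=4 src: inc=0.167355, refl=0.167355·0.500000=0.0837; V=-0.113636+0.167355+0.083678=0.1374
k=5 load: inc=0.083678, refl=0.083678·-0.818182=-0.0685; V=0.053719+0.083678+-0.068464=0.0689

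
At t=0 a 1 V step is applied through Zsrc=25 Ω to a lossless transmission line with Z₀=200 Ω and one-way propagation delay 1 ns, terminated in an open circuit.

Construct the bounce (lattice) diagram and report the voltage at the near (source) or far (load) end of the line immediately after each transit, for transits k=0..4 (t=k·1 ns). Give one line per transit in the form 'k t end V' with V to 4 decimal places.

Γ_L=1.000000, Γ_S=-0.777778; launch V₁=1·200/225=0.888889
k=0 src: V=0.8889
k=1 load: inc=0.888889, refl=0.888889·1.000000=0.8889; V=0.000000+0.888889+0.888889=1.7778
k=2 src: inc=0.888889, refl=0.888889·-0.777778=-0.6914; V=0.888889+0.888889+-0.691358=1.0864
k=3 load: inc=-0.691358, refl=-0.691358·1.000000=-0.6914; V=1.777778+-0.691358+-0.691358=0.3951
k=4 src: inc=-0.691358, refl=-0.691358·-0.777778=0.5377; V=1.086420+-0.691358+0.537723=0.9328

0 0 source 0.8889
1 1 load 1.7778
2 2 source 1.0864
3 3 load 0.3951
4 4 source 0.9328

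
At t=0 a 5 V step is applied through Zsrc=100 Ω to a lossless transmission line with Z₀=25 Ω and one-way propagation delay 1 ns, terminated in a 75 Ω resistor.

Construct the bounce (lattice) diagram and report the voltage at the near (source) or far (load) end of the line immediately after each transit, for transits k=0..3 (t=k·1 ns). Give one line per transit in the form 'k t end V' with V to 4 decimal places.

Γ_L=0.500000, Γ_S=0.600000; launch V₁=5·25/125=1.000000
k=0 src: V=1.0000
k=1 load: inc=1.000000, refl=1.000000·0.500000=0.5000; V=0.000000+1.000000+0.500000=1.5000
k=2 src: inc=0.500000, refl=0.500000·0.600000=0.3000; V=1.000000+0.500000+0.300000=1.8000
k=3 load: inc=0.300000, refl=0.300000·0.500000=0.1500; V=1.500000+0.300000+0.150000=1.9500

0 0 source 1.0000
1 1 load 1.5000
2 2 source 1.8000
3 3 load 1.9500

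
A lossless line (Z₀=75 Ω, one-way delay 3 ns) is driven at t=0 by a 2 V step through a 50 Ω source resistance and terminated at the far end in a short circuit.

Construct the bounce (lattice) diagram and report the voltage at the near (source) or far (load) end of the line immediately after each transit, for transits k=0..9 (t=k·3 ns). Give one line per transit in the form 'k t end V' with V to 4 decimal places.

0 0 source 1.2000
1 3 load 0.0000
2 6 source 0.2400
3 9 load 0.0000
4 12 source 0.0480
5 15 load 0.0000
6 18 source 0.0096
7 21 load 0.0000
8 24 source 0.0019
9 27 load 0.0000

Γ_L=-1.000000, Γ_S=-0.200000; launch V₁=2·75/125=1.200000
k=0 src: V=1.2000
k=1 load: inc=1.200000, refl=1.200000·-1.000000=-1.2000; V=0.000000+1.200000+-1.200000=0.0000
k=2 src: inc=-1.200000, refl=-1.200000·-0.200000=0.2400; V=1.200000+-1.200000+0.240000=0.2400
k=3 load: inc=0.240000, refl=0.240000·-1.000000=-0.2400; V=0.000000+0.240000+-0.240000=0.0000
k=4 src: inc=-0.240000, refl=-0.240000·-0.200000=0.0480; V=0.240000+-0.240000+0.048000=0.0480
k=5 load: inc=0.048000, refl=0.048000·-1.000000=-0.0480; V=0.000000+0.048000+-0.048000=0.0000
k=6 src: inc=-0.048000, refl=-0.048000·-0.200000=0.0096; V=0.048000+-0.048000+0.009600=0.0096
k=7 load: inc=0.009600, refl=0.009600·-1.000000=-0.0096; V=0.000000+0.009600+-0.009600=0.0000
k=8 src: inc=-0.009600, refl=-0.009600·-0.200000=0.0019; V=0.009600+-0.009600+0.001920=0.0019
k=9 load: inc=0.001920, refl=0.001920·-1.000000=-0.0019; V=0.000000+0.001920+-0.001920=0.0000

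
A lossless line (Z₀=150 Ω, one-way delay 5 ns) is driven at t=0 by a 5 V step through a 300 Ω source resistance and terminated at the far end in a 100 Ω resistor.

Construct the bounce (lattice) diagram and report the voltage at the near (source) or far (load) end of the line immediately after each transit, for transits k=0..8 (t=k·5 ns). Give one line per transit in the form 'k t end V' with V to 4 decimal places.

Γ_L=-0.200000, Γ_S=0.333333; launch V₁=5·150/450=1.666667
k=0 src: V=1.6667
k=1 load: inc=1.666667, refl=1.666667·-0.200000=-0.3333; V=0.000000+1.666667+-0.333333=1.3333
k=2 src: inc=-0.333333, refl=-0.333333·0.333333=-0.1111; V=1.666667+-0.333333+-0.111111=1.2222
k=3 load: inc=-0.111111, refl=-0.111111·-0.200000=0.0222; V=1.333333+-0.111111+0.022222=1.2444
k=4 src: inc=0.022222, refl=0.022222·0.333333=0.0074; V=1.222222+0.022222+0.007407=1.2519
k=5 load: inc=0.007407, refl=0.007407·-0.200000=-0.0015; V=1.244444+0.007407+-0.001481=1.2504
k=6 src: inc=-0.001481, refl=-0.001481·0.333333=-0.0005; V=1.251852+-0.001481+-0.000494=1.2499
k=7 load: inc=-0.000494, refl=-0.000494·-0.200000=0.0001; V=1.250370+-0.000494+0.000099=1.2500
k=8 src: inc=0.000099, refl=0.000099·0.333333=0.0000; V=1.249877+0.000099+0.000033=1.2500

0 0 source 1.6667
1 5 load 1.3333
2 10 source 1.2222
3 15 load 1.2444
4 20 source 1.2519
5 25 load 1.2504
6 30 source 1.2499
7 35 load 1.2500
8 40 source 1.2500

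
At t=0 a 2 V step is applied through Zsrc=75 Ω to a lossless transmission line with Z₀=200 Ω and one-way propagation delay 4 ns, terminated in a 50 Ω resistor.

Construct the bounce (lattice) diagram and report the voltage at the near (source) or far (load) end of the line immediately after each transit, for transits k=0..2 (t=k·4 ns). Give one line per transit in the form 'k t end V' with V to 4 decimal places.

Γ_L=-0.600000, Γ_S=-0.454545; launch V₁=2·200/275=1.454545
k=0 src: V=1.4545
k=1 load: inc=1.454545, refl=1.454545·-0.600000=-0.8727; V=0.000000+1.454545+-0.872727=0.5818
k=2 src: inc=-0.872727, refl=-0.872727·-0.454545=0.3967; V=1.454545+-0.872727+0.396694=0.9785

0 0 source 1.4545
1 4 load 0.5818
2 8 source 0.9785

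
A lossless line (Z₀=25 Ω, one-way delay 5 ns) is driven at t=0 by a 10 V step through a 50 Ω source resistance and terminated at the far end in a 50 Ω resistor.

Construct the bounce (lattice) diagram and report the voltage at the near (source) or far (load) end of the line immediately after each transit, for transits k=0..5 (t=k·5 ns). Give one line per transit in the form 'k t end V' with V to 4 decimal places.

0 0 source 3.3333
1 5 load 4.4444
2 10 source 4.8148
3 15 load 4.9383
4 20 source 4.9794
5 25 load 4.9931

Γ_L=0.333333, Γ_S=0.333333; launch V₁=10·25/75=3.333333
k=0 src: V=3.3333
k=1 load: inc=3.333333, refl=3.333333·0.333333=1.1111; V=0.000000+3.333333+1.111111=4.4444
k=2 src: inc=1.111111, refl=1.111111·0.333333=0.3704; V=3.333333+1.111111+0.370370=4.8148
k=3 load: inc=0.370370, refl=0.370370·0.333333=0.1235; V=4.444444+0.370370+0.123457=4.9383
k=4 src: inc=0.123457, refl=0.123457·0.333333=0.0412; V=4.814815+0.123457+0.041152=4.9794
k=5 load: inc=0.041152, refl=0.041152·0.333333=0.0137; V=4.938272+0.041152+0.013717=4.9931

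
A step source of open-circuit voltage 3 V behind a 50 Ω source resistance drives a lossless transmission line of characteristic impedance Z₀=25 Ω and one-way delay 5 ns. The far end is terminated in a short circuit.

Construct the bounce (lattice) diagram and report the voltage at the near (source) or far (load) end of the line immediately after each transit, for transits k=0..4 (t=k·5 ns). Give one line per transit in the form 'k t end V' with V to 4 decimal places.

0 0 source 1.0000
1 5 load 0.0000
2 10 source -0.3333
3 15 load 0.0000
4 20 source 0.1111

Γ_L=-1.000000, Γ_S=0.333333; launch V₁=3·25/75=1.000000
k=0 src: V=1.0000
k=1 load: inc=1.000000, refl=1.000000·-1.000000=-1.0000; V=0.000000+1.000000+-1.000000=0.0000
k=2 src: inc=-1.000000, refl=-1.000000·0.333333=-0.3333; V=1.000000+-1.000000+-0.333333=-0.3333
k=3 load: inc=-0.333333, refl=-0.333333·-1.000000=0.3333; V=0.000000+-0.333333+0.333333=0.0000
k=4 src: inc=0.333333, refl=0.333333·0.333333=0.1111; V=-0.333333+0.333333+0.111111=0.1111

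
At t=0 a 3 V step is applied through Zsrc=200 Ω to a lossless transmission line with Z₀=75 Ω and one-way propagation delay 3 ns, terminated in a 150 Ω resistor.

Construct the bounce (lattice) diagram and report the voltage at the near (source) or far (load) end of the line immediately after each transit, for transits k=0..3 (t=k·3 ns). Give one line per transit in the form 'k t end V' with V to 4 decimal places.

0 0 source 0.8182
1 3 load 1.0909
2 6 source 1.2149
3 9 load 1.2562

Γ_L=0.333333, Γ_S=0.454545; launch V₁=3·75/275=0.818182
k=0 src: V=0.8182
k=1 load: inc=0.818182, refl=0.818182·0.333333=0.2727; V=0.000000+0.818182+0.272727=1.0909
k=2 src: inc=0.272727, refl=0.272727·0.454545=0.1240; V=0.818182+0.272727+0.123967=1.2149
k=3 load: inc=0.123967, refl=0.123967·0.333333=0.0413; V=1.090909+0.123967+0.041322=1.2562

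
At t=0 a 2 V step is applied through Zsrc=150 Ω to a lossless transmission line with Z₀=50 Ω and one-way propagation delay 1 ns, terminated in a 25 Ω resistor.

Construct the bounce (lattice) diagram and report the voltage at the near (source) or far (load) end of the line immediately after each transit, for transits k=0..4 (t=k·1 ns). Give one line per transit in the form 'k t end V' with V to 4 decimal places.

0 0 source 0.5000
1 1 load 0.3333
2 2 source 0.2500
3 3 load 0.2778
4 4 source 0.2917

Γ_L=-0.333333, Γ_S=0.500000; launch V₁=2·50/200=0.500000
k=0 src: V=0.5000
k=1 load: inc=0.500000, refl=0.500000·-0.333333=-0.1667; V=0.000000+0.500000+-0.166667=0.3333
k=2 src: inc=-0.166667, refl=-0.166667·0.500000=-0.0833; V=0.500000+-0.166667+-0.083333=0.2500
k=3 load: inc=-0.083333, refl=-0.083333·-0.333333=0.0278; V=0.333333+-0.083333+0.027778=0.2778
k=4 src: inc=0.027778, refl=0.027778·0.500000=0.0139; V=0.250000+0.027778+0.013889=0.2917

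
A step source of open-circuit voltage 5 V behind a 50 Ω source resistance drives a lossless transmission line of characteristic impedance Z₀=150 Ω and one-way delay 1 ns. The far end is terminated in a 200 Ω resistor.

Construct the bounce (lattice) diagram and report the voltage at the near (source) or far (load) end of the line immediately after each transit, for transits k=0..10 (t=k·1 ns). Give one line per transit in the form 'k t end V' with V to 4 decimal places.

0 0 source 3.7500
1 1 load 4.2857
2 2 source 4.0179
3 3 load 3.9796
4 4 source 3.9987
5 5 load 4.0015
6 6 source 4.0001
7 7 load 3.9999
8 8 source 4.0000
9 9 load 4.0000
10 10 source 4.0000

Γ_L=0.142857, Γ_S=-0.500000; launch V₁=5·150/200=3.750000
k=0 src: V=3.7500
k=1 load: inc=3.750000, refl=3.750000·0.142857=0.5357; V=0.000000+3.750000+0.535714=4.2857
k=2 src: inc=0.535714, refl=0.535714·-0.500000=-0.2679; V=3.750000+0.535714+-0.267857=4.0179
k=3 load: inc=-0.267857, refl=-0.267857·0.142857=-0.0383; V=4.285714+-0.267857+-0.038265=3.9796
k=4 src: inc=-0.038265, refl=-0.038265·-0.500000=0.0191; V=4.017857+-0.038265+0.019133=3.9987
k=5 load: inc=0.019133, refl=0.019133·0.142857=0.0027; V=3.979592+0.019133+0.002733=4.0015
k=6 src: inc=0.002733, refl=0.002733·-0.500000=-0.0014; V=3.998724+0.002733+-0.001367=4.0001
k=7 load: inc=-0.001367, refl=-0.001367·0.142857=-0.0002; V=4.001458+-0.001367+-0.000195=3.9999
k=8 src: inc=-0.000195, refl=-0.000195·-0.500000=0.0001; V=4.000091+-0.000195+0.000098=4.0000
k=9 load: inc=0.000098, refl=0.000098·0.142857=0.0000; V=3.999896+0.000098+0.000014=4.0000
k=10 src: inc=0.000014, refl=0.000014·-0.500000=-0.0000; V=3.999993+0.000014+-0.000007=4.0000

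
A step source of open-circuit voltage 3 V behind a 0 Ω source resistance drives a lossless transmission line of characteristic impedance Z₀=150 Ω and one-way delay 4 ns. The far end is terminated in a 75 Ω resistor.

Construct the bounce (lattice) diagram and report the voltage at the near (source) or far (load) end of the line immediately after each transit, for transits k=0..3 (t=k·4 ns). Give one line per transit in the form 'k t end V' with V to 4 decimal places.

0 0 source 3.0000
1 4 load 2.0000
2 8 source 3.0000
3 12 load 2.6667

Γ_L=-0.333333, Γ_S=-1.000000; launch V₁=3·150/150=3.000000
k=0 src: V=3.0000
k=1 load: inc=3.000000, refl=3.000000·-0.333333=-1.0000; V=0.000000+3.000000+-1.000000=2.0000
k=2 src: inc=-1.000000, refl=-1.000000·-1.000000=1.0000; V=3.000000+-1.000000+1.000000=3.0000
k=3 load: inc=1.000000, refl=1.000000·-0.333333=-0.3333; V=2.000000+1.000000+-0.333333=2.6667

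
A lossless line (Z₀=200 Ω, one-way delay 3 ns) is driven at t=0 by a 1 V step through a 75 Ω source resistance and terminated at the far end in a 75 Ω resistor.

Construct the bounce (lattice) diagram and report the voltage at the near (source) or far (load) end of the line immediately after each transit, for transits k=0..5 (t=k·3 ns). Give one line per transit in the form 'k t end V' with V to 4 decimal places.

0 0 source 0.7273
1 3 load 0.3967
2 6 source 0.5470
3 9 load 0.4787
4 12 source 0.5097
5 15 load 0.4956

Γ_L=-0.454545, Γ_S=-0.454545; launch V₁=1·200/275=0.727273
k=0 src: V=0.7273
k=1 load: inc=0.727273, refl=0.727273·-0.454545=-0.3306; V=0.000000+0.727273+-0.330579=0.3967
k=2 src: inc=-0.330579, refl=-0.330579·-0.454545=0.1503; V=0.727273+-0.330579+0.150263=0.5470
k=3 load: inc=0.150263, refl=0.150263·-0.454545=-0.0683; V=0.396694+0.150263+-0.068301=0.4787
k=4 src: inc=-0.068301, refl=-0.068301·-0.454545=0.0310; V=0.546957+-0.068301+0.031046=0.5097
k=5 load: inc=0.031046, refl=0.031046·-0.454545=-0.0141; V=0.478656+0.031046+-0.014112=0.4956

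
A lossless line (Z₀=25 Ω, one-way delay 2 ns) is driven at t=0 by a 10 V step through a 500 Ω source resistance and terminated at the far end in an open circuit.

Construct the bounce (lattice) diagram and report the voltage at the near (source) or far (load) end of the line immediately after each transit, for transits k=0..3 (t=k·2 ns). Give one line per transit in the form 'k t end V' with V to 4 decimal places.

Γ_L=1.000000, Γ_S=0.904762; launch V₁=10·25/525=0.476190
k=0 src: V=0.4762
k=1 load: inc=0.476190, refl=0.476190·1.000000=0.4762; V=0.000000+0.476190+0.476190=0.9524
k=2 src: inc=0.476190, refl=0.476190·0.904762=0.4308; V=0.476190+0.476190+0.430839=1.3832
k=3 load: inc=0.430839, refl=0.430839·1.000000=0.4308; V=0.952381+0.430839+0.430839=1.8141

0 0 source 0.4762
1 2 load 0.9524
2 4 source 1.3832
3 6 load 1.8141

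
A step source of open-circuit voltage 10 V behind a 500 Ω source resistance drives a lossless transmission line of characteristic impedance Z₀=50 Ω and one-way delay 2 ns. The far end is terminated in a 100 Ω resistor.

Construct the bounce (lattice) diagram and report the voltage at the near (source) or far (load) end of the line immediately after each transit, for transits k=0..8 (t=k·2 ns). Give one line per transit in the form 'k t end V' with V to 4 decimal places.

0 0 source 0.9091
1 2 load 1.2121
2 4 source 1.4601
3 6 load 1.5427
4 8 source 1.6103
5 10 load 1.6329
6 12 source 1.6513
7 14 load 1.6574
8 16 source 1.6625

Γ_L=0.333333, Γ_S=0.818182; launch V₁=10·50/550=0.909091
k=0 src: V=0.9091
k=1 load: inc=0.909091, refl=0.909091·0.333333=0.3030; V=0.000000+0.909091+0.303030=1.2121
k=2 src: inc=0.303030, refl=0.303030·0.818182=0.2479; V=0.909091+0.303030+0.247934=1.4601
k=3 load: inc=0.247934, refl=0.247934·0.333333=0.0826; V=1.212121+0.247934+0.082645=1.5427
k=4 src: inc=0.082645, refl=0.082645·0.818182=0.0676; V=1.460055+0.082645+0.067618=1.6103
k=5 load: inc=0.067618, refl=0.067618·0.333333=0.0225; V=1.542700+0.067618+0.022539=1.6329
k=6 src: inc=0.022539, refl=0.022539·0.818182=0.0184; V=1.610318+0.022539+0.018441=1.6513
k=7 load: inc=0.018441, refl=0.018441·0.333333=0.0061; V=1.632858+0.018441+0.006147=1.6574
k=8 src: inc=0.006147, refl=0.006147·0.818182=0.0050; V=1.651299+0.006147+0.005029=1.6625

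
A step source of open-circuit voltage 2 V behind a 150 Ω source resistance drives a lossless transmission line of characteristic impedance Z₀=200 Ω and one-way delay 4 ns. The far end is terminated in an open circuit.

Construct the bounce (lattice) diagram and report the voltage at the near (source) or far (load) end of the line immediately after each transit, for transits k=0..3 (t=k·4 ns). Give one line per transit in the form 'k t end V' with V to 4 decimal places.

Γ_L=1.000000, Γ_S=-0.142857; launch V₁=2·200/350=1.142857
k=0 src: V=1.1429
k=1 load: inc=1.142857, refl=1.142857·1.000000=1.1429; V=0.000000+1.142857+1.142857=2.2857
k=2 src: inc=1.142857, refl=1.142857·-0.142857=-0.1633; V=1.142857+1.142857+-0.163265=2.1224
k=3 load: inc=-0.163265, refl=-0.163265·1.000000=-0.1633; V=2.285714+-0.163265+-0.163265=1.9592

0 0 source 1.1429
1 4 load 2.2857
2 8 source 2.1224
3 12 load 1.9592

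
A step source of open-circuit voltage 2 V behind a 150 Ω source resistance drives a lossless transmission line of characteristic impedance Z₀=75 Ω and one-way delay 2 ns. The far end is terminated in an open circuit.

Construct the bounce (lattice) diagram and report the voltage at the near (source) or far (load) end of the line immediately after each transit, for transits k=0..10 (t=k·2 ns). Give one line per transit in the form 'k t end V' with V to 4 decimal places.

0 0 source 0.6667
1 2 load 1.3333
2 4 source 1.5556
3 6 load 1.7778
4 8 source 1.8519
5 10 load 1.9259
6 12 source 1.9506
7 14 load 1.9753
8 16 source 1.9835
9 18 load 1.9918
10 20 source 1.9945

Γ_L=1.000000, Γ_S=0.333333; launch V₁=2·75/225=0.666667
k=0 src: V=0.6667
k=1 load: inc=0.666667, refl=0.666667·1.000000=0.6667; V=0.000000+0.666667+0.666667=1.3333
k=2 src: inc=0.666667, refl=0.666667·0.333333=0.2222; V=0.666667+0.666667+0.222222=1.5556
k=3 load: inc=0.222222, refl=0.222222·1.000000=0.2222; V=1.333333+0.222222+0.222222=1.7778
k=4 src: inc=0.222222, refl=0.222222·0.333333=0.0741; V=1.555556+0.222222+0.074074=1.8519
k=5 load: inc=0.074074, refl=0.074074·1.000000=0.0741; V=1.777778+0.074074+0.074074=1.9259
k=6 src: inc=0.074074, refl=0.074074·0.333333=0.0247; V=1.851852+0.074074+0.024691=1.9506
k=7 load: inc=0.024691, refl=0.024691·1.000000=0.0247; V=1.925926+0.024691+0.024691=1.9753
k=8 src: inc=0.024691, refl=0.024691·0.333333=0.0082; V=1.950617+0.024691+0.008230=1.9835
k=9 load: inc=0.008230, refl=0.008230·1.000000=0.0082; V=1.975309+0.008230+0.008230=1.9918
k=10 src: inc=0.008230, refl=0.008230·0.333333=0.0027; V=1.983539+0.008230+0.002743=1.9945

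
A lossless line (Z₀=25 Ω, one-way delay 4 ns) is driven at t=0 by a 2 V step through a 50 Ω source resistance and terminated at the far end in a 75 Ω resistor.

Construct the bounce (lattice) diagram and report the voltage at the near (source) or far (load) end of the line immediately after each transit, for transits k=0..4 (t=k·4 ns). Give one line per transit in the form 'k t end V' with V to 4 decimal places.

0 0 source 0.6667
1 4 load 1.0000
2 8 source 1.1111
3 12 load 1.1667
4 16 source 1.1852

Γ_L=0.500000, Γ_S=0.333333; launch V₁=2·25/75=0.666667
k=0 src: V=0.6667
k=1 load: inc=0.666667, refl=0.666667·0.500000=0.3333; V=0.000000+0.666667+0.333333=1.0000
k=2 src: inc=0.333333, refl=0.333333·0.333333=0.1111; V=0.666667+0.333333+0.111111=1.1111
k=3 load: inc=0.111111, refl=0.111111·0.500000=0.0556; V=1.000000+0.111111+0.055556=1.1667
k=4 src: inc=0.055556, refl=0.055556·0.333333=0.0185; V=1.111111+0.055556+0.018519=1.1852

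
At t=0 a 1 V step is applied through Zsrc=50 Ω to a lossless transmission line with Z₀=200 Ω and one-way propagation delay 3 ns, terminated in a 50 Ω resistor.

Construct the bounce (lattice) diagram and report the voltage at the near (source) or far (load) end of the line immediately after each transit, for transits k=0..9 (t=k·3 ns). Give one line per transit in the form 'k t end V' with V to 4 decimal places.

Γ_L=-0.600000, Γ_S=-0.600000; launch V₁=1·200/250=0.800000
k=0 src: V=0.8000
k=1 load: inc=0.800000, refl=0.800000·-0.600000=-0.4800; V=0.000000+0.800000+-0.480000=0.3200
k=2 src: inc=-0.480000, refl=-0.480000·-0.600000=0.2880; V=0.800000+-0.480000+0.288000=0.6080
k=3 load: inc=0.288000, refl=0.288000·-0.600000=-0.1728; V=0.320000+0.288000+-0.172800=0.4352
k=4 src: inc=-0.172800, refl=-0.172800·-0.600000=0.1037; V=0.608000+-0.172800+0.103680=0.5389
k=5 load: inc=0.103680, refl=0.103680·-0.600000=-0.0622; V=0.435200+0.103680+-0.062208=0.4767
k=6 src: inc=-0.062208, refl=-0.062208·-0.600000=0.0373; V=0.538880+-0.062208+0.037325=0.5140
k=7 load: inc=0.037325, refl=0.037325·-0.600000=-0.0224; V=0.476672+0.037325+-0.022395=0.4916
k=8 src: inc=-0.022395, refl=-0.022395·-0.600000=0.0134; V=0.513997+-0.022395+0.013437=0.5050
k=9 load: inc=0.013437, refl=0.013437·-0.600000=-0.0081; V=0.491602+0.013437+-0.008062=0.4970

0 0 source 0.8000
1 3 load 0.3200
2 6 source 0.6080
3 9 load 0.4352
4 12 source 0.5389
5 15 load 0.4767
6 18 source 0.5140
7 21 load 0.4916
8 24 source 0.5050
9 27 load 0.4970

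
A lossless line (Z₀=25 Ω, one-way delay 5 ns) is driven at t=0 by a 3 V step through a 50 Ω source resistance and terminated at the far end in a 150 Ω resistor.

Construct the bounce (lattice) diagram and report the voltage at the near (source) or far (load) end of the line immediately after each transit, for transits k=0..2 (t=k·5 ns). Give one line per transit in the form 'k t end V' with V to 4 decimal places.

0 0 source 1.0000
1 5 load 1.7143
2 10 source 1.9524

Γ_L=0.714286, Γ_S=0.333333; launch V₁=3·25/75=1.000000
k=0 src: V=1.0000
k=1 load: inc=1.000000, refl=1.000000·0.714286=0.7143; V=0.000000+1.000000+0.714286=1.7143
k=2 src: inc=0.714286, refl=0.714286·0.333333=0.2381; V=1.000000+0.714286+0.238095=1.9524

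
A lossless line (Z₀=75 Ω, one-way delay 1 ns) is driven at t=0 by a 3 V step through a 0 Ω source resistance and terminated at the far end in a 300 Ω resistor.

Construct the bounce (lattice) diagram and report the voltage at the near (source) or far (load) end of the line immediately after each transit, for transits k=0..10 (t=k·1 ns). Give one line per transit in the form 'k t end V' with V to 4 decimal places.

0 0 source 3.0000
1 1 load 4.8000
2 2 source 3.0000
3 3 load 1.9200
4 4 source 3.0000
5 5 load 3.6480
6 6 source 3.0000
7 7 load 2.6112
8 8 source 3.0000
9 9 load 3.2333
10 10 source 3.0000

Γ_L=0.600000, Γ_S=-1.000000; launch V₁=3·75/75=3.000000
k=0 src: V=3.0000
k=1 load: inc=3.000000, refl=3.000000·0.600000=1.8000; V=0.000000+3.000000+1.800000=4.8000
k=2 src: inc=1.800000, refl=1.800000·-1.000000=-1.8000; V=3.000000+1.800000+-1.800000=3.0000
k=3 load: inc=-1.800000, refl=-1.800000·0.600000=-1.0800; V=4.800000+-1.800000+-1.080000=1.9200
k=4 src: inc=-1.080000, refl=-1.080000·-1.000000=1.0800; V=3.000000+-1.080000+1.080000=3.0000
k=5 load: inc=1.080000, refl=1.080000·0.600000=0.6480; V=1.920000+1.080000+0.648000=3.6480
k=6 src: inc=0.648000, refl=0.648000·-1.000000=-0.6480; V=3.000000+0.648000+-0.648000=3.0000
k=7 load: inc=-0.648000, refl=-0.648000·0.600000=-0.3888; V=3.648000+-0.648000+-0.388800=2.6112
k=8 src: inc=-0.388800, refl=-0.388800·-1.000000=0.3888; V=3.000000+-0.388800+0.388800=3.0000
k=9 load: inc=0.388800, refl=0.388800·0.600000=0.2333; V=2.611200+0.388800+0.233280=3.2333
k=10 src: inc=0.233280, refl=0.233280·-1.000000=-0.2333; V=3.000000+0.233280+-0.233280=3.0000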